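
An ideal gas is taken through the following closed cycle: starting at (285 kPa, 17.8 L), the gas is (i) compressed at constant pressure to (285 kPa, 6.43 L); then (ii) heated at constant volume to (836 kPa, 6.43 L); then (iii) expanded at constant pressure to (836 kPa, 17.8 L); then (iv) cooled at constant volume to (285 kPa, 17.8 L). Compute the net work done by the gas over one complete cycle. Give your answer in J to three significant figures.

Constant-volume legs do no work.
W(i) = (285)(6.43 − 17.8) = -3240 J; W(iii) = (836)(17.8 − 6.43) = 9505 J.
W_net = -3240 + 9505 = 6265 J (the clockwise enclosed area).

W_net ≈ 6260 J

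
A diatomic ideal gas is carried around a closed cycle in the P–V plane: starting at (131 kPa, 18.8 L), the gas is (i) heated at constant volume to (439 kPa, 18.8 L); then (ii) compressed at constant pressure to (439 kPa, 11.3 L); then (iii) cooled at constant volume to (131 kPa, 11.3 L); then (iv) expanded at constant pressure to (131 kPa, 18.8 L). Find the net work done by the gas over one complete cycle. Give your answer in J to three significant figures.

Constant-volume legs do no work.
W(ii) = (439)(11.3 − 18.8) = -3292 J; W(iv) = (131)(18.8 − 11.3) = 982.5 J.
W_net = -3292 + 982.5 = -2310 J (the counter-clockwise enclosed area).

W_net ≈ -2310 J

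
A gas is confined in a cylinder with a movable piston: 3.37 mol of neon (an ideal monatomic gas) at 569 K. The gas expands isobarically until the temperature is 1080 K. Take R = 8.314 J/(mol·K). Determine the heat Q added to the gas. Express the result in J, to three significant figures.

Q ≈ 35800 J

Isobaric: W = nRΔT = (3.37)(8.314)(511) = 14317 J.
ΔU = nCᵥΔT with Cᵥ = 3R/2: ΔU = (3.37)(12.47)(511) = 21476 J.
Q = ΔU + W = 21476 + 14317 = 35793 J.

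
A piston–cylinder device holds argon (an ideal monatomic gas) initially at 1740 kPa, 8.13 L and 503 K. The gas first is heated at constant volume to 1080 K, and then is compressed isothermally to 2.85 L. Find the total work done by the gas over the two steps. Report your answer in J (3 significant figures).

Step 1 (isochoric): W = 0 (constant volume).
After step 1: P = 3736 kPa (V unchanged).
Step 2 (isothermal): W = P₁V₁ ln(V₂/V₁) = (30374) ln(2.85/8.13) = -31839 J.
W_total = 0 − 31839 = -31839 J.

W_total ≈ -31800 J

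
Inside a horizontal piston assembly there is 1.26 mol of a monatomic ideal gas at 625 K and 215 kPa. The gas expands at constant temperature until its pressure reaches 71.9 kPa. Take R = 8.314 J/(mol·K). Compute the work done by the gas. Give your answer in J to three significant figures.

W ≈ 7170 J

Isothermal process: W = nRT ln(V₂/V₁) = nRT ln(P₁/P₂).
W = (1.26)(8.314)(625) × ln(215/71.9)
  = 6547 × ln(2.99) = 6547 × 1.095
W_by_gas = 7172 J.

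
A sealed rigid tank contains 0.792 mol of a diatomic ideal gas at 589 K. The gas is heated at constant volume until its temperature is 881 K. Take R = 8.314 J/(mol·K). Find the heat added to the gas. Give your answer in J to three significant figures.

Q ≈ 4810 J

Constant volume ⇒ W = 0, so Q = ΔU = nCᵥΔT with Cᵥ = 5R/2 = 20.79 J/(mol·K).
ΔU = (0.792)(20.79)(881 − 589) = 4807 J.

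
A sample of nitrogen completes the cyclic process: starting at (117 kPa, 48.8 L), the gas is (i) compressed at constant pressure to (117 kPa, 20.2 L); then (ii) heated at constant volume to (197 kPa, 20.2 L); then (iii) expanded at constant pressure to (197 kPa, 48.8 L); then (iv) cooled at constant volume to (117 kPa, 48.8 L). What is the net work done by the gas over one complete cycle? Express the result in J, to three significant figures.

W_net ≈ 2290 J

Constant-volume legs do no work.
W(i) = (117)(20.2 − 48.8) = -3346 J; W(iii) = (197)(48.8 − 20.2) = 5634 J.
W_net = -3346 + 5634 = 2288 J (the clockwise enclosed area).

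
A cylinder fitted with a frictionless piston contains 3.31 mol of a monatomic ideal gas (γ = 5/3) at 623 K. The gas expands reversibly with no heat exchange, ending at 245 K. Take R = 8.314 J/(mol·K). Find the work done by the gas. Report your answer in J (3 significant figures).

W ≈ 15600 J

Adiabatic ⇒ Q = 0, so W_by = −ΔU = nCᵥ(T₁ − T₂).
Cᵥ = 3R/2 = 12.47 J/(mol·K).
W = (3.31)(12.47)(623 − 245) = 15603 J.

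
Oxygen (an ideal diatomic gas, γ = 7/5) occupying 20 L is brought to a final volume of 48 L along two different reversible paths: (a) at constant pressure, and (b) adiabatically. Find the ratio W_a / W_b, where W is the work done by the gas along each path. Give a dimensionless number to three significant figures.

Path (a) isobaric: W = P₁(V₂ − V₁) → W_a/(P₁V₁) = 1.4.
Path (b) adiabatic: W = P₁V₁(1 − (V₁/V₂)^(γ−1))/(γ−1) → W_b/(P₁V₁) = 0.7386.
W_a / W_b = 1.4 / 0.7386 = 1.895.

W_a / W_b ≈ 1.90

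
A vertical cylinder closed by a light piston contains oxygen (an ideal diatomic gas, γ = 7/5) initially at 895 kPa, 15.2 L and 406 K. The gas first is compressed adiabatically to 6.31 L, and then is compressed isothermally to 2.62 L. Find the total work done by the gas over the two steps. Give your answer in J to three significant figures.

W_total ≈ -31300 J

Step 1 (adiabatic): W = (P₁V₁ − P₂V₂)/(γ−1) = (13604 − 19337)/0.4 = -14333 J.
After step 1: P = 3065 kPa, V = 6.31 L, T = 577.1 K.
Step 2 (isothermal): W = P₁V₁ ln(V₂/V₁) = (19337) ln(2.62/6.31) = -16997 J.
W_total = -14333 − 16997 = -31329 J.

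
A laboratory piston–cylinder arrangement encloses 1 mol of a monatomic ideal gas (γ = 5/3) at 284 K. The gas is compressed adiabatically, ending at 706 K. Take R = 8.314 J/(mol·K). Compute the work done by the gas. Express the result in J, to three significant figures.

W ≈ -5260 J

Adiabatic ⇒ Q = 0, so W_by = −ΔU = nCᵥ(T₁ − T₂).
Cᵥ = 3R/2 = 12.47 J/(mol·K).
W = (1)(12.47)(284 − 706) = -5263 J.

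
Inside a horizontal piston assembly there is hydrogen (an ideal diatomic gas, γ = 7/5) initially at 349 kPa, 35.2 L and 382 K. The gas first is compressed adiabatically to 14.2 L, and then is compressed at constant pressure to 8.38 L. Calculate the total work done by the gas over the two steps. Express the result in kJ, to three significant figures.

W_total ≈ -20.7 kJ

Step 1 (adiabatic): W = (P₁V₁ − P₂V₂)/(γ−1) = (12285 − 17663)/0.4 = -13446 J.
After step 1: P = 1244 kPa, V = 14.2 L, T = 549.2 K.
Step 2 (isobaric): W = PΔV = (1244 kPa)(8.38 − 14.2 L) = -7239 J.
W_total = -13446 − 7239 = -20685 J.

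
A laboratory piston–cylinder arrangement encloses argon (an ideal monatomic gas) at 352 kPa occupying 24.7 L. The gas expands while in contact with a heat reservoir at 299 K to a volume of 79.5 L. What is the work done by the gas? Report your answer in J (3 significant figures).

W ≈ 10200 J

Isothermal: W = nRT ln(V₂/V₁) = P₁V₁ ln(V₂/V₁).
P₁V₁ = (352 kPa)(24.7 L) = 8694 J.
W = 8694 × ln(79.5/24.7) = 8694 × 1.169
W_by_gas = 10163 J.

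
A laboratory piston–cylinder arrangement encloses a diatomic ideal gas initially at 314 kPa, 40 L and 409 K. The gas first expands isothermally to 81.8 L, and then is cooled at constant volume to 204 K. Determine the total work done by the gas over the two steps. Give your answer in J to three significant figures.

W_total ≈ 8990 J

Step 1 (isothermal): W = P₁V₁ ln(V₂/V₁) = (12560) ln(81.8/40) = 8985 J.
Step 2 (isochoric): W = 0 (constant volume).
W_total = 8985 + 0 = 8985 J.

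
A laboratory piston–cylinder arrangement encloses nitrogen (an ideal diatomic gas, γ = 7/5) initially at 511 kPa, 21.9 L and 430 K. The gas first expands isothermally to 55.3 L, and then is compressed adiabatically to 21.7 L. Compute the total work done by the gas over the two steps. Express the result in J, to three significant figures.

W_total ≈ -2330 J

Step 1 (isothermal): W = P₁V₁ ln(V₂/V₁) = (11191) ln(55.3/21.9) = 10366 J.
After step 1: P = 202.4 kPa, V = 55.3 L, T = 430 K.
Step 2 (adiabatic): W = (P₁V₁ − P₂V₂)/(γ−1) = (11191 − 16269)/0.4 = -12696 J.
W_total = 10366 − 12696 = -2330 J.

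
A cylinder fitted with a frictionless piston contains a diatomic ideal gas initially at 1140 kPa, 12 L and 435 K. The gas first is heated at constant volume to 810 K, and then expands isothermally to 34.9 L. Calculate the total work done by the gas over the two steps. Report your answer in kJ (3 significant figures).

Step 1 (isochoric): W = 0 (constant volume).
After step 1: P = 2123 kPa (V unchanged).
Step 2 (isothermal): W = P₁V₁ ln(V₂/V₁) = (25473) ln(34.9/12) = 27195 J.
W_total = 0 + 27195 = 27195 J.

W_total ≈ 27.2 kJ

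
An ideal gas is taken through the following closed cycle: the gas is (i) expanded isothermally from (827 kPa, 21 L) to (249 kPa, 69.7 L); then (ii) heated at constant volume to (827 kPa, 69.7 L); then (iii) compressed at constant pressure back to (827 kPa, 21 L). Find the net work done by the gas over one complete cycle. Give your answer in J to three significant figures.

Leg (i): W = PᵢVᵢ ln(V_f/Vᵢ) = (17367) ln(69.7/21) = 20835 J.
Leg (ii): W = 0.
Leg (iii): W = PΔV = (827)(21 − 69.7) = -40275 J.
W_net = 20835 − 40275 = -19440 J.

W_net ≈ -19400 J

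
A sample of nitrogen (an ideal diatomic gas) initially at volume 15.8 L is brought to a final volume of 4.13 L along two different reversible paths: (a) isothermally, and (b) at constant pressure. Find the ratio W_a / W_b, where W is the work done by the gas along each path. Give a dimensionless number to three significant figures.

W_a / W_b ≈ 1.82

Path (a) isothermal: W = P₁V₁ ln(V₂/V₁) → W_a/(P₁V₁) = -1.342.
Path (b) isobaric: W = P₁(V₂ − V₁) → W_b/(P₁V₁) = -0.7386.
W_a / W_b = -1.342 / -0.7386 = 1.817.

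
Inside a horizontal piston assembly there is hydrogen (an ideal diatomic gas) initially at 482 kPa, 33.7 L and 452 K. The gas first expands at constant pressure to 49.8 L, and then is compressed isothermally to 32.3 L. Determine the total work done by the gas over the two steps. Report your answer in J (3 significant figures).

Step 1 (isobaric): W = PΔV = (482 kPa)(49.8 − 33.7 L) = 7760 J.
After step 1: P = 482 kPa, V = 49.8 L, T = 667.9 K.
Step 2 (isothermal): W = P₁V₁ ln(V₂/V₁) = (24004) ln(32.3/49.8) = -10392 J.
W_total = 7760 − 10392 = -2632 J.

W_total ≈ -2630 J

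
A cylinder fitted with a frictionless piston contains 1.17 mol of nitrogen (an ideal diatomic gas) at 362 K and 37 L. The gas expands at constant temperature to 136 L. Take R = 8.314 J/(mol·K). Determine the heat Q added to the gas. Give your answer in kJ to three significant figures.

Isothermal ⇒ ΔU = 0, so Q = W = nRT ln(V₂/V₁).
Q = (1.17)(8.314)(362) ln(136/37) = 3521 × 1.302 = 4584 J.

Q ≈ 4.58 kJ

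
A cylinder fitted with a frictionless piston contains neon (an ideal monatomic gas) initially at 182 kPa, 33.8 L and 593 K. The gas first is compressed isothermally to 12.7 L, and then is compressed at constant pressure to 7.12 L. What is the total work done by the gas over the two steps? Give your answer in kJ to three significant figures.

Step 1 (isothermal): W = P₁V₁ ln(V₂/V₁) = (6152) ln(12.7/33.8) = -6022 J.
After step 1: P = 484.4 kPa, V = 12.7 L, T = 593 K.
Step 2 (isobaric): W = PΔV = (484.4 kPa)(7.12 − 12.7 L) = -2703 J.
W_total = -6022 − 2703 = -8724 J.

W_total ≈ -8.72 kJ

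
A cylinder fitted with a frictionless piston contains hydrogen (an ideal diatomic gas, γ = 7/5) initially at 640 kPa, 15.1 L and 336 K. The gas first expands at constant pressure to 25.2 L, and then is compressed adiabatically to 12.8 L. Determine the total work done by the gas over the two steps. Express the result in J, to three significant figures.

Step 1 (isobaric): W = PΔV = (640 kPa)(25.2 − 15.1 L) = 6464 J.
After step 1: P = 640 kPa, V = 25.2 L, T = 560.7 K.
Step 2 (adiabatic): W = (P₁V₁ − P₂V₂)/(γ−1) = (16128 − 21147)/0.4 = -12548 J.
W_total = 6464 − 12548 = -6084 J.

W_total ≈ -6080 J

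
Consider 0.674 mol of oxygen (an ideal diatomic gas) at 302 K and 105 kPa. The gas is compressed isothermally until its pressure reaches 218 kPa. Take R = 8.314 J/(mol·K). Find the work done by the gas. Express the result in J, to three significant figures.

Isothermal process: W = nRT ln(V₂/V₁) = nRT ln(P₁/P₂).
W = (0.674)(8.314)(302) × ln(105/218)
  = 1692 × ln(0.4817) = 1692 × -0.7305
W_by_gas = -1236 J.

W ≈ -1240 J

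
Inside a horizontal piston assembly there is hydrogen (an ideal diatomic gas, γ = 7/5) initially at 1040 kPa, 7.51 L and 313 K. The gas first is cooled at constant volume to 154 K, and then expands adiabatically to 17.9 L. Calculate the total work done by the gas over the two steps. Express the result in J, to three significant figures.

Step 1 (isochoric): W = 0 (constant volume).
After step 1: P = 511.7 kPa (V unchanged).
Step 2 (adiabatic): W = (P₁V₁ − P₂V₂)/(γ−1) = (3843 − 2715)/0.4 = 2820 J.
W_total = 0 + 2820 = 2820 J.

W_total ≈ 2820 J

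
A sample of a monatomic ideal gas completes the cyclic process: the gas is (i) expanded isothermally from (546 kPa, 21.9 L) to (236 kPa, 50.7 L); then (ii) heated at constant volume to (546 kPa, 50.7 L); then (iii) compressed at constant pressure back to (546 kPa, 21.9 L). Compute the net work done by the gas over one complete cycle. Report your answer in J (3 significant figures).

W_net ≈ -5690 J

Leg (i): W = PᵢVᵢ ln(V_f/Vᵢ) = (11957) ln(50.7/21.9) = 10038 J.
Leg (ii): W = 0.
Leg (iii): W = PΔV = (546)(21.9 − 50.7) = -15725 J.
W_net = 10038 − 15725 = -5687 J.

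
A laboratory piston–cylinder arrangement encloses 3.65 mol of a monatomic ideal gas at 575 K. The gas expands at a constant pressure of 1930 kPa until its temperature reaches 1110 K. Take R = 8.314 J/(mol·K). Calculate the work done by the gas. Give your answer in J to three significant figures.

W ≈ 16200 J

Isobaric: W = P ΔV = nR ΔT.
W = (3.65)(8.314)(1110 − 575) = 16235 J.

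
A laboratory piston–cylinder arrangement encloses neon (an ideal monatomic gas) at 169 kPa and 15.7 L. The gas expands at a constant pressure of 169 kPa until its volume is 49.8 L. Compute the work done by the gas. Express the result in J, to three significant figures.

W ≈ 5760 J

Isobaric: W = P ΔV.
W = (169 kPa)(49.8 − 15.7 L) = (169)(34.1) = 5763 J.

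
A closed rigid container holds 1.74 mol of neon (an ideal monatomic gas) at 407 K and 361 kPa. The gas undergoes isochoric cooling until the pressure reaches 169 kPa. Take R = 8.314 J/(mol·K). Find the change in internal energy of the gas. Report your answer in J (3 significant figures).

Constant volume ⇒ W = 0, so Q = ΔU = nCᵥΔT with Cᵥ = 3R/2 = 12.47 J/(mol·K).
At constant V, T₂/T₁ = P₂/P₁ ⇒ ΔT = T₁(P₂/P₁ − 1) = 407·(169/361 − 1) = -216.5 K.
ΔU = (1.74)(12.47)(-216.5) = -4697 J.

ΔU ≈ -4700 J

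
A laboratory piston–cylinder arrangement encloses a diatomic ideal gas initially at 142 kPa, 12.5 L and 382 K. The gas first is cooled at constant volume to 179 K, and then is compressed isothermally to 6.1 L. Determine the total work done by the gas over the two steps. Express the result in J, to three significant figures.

W_total ≈ -597 J

Step 1 (isochoric): W = 0 (constant volume).
After step 1: P = 66.54 kPa (V unchanged).
Step 2 (isothermal): W = P₁V₁ ln(V₂/V₁) = (831.7) ln(6.1/12.5) = -596.7 J.
W_total = 0 − 596.7 = -596.7 J.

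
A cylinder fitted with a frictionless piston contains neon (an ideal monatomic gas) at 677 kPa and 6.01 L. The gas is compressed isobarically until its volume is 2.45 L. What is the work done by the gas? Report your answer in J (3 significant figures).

W ≈ -2410 J

Isobaric: W = P ΔV.
W = (677 kPa)(2.45 − 6.01 L) = (677)(-3.56) = -2410 J.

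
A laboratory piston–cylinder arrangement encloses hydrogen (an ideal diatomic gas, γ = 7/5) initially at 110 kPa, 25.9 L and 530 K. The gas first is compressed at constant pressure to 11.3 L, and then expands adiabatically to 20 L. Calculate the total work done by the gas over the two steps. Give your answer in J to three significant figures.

Step 1 (isobaric): W = PΔV = (110 kPa)(11.3 − 25.9 L) = -1606 J.
After step 1: P = 110 kPa, V = 11.3 L, T = 231.2 K.
Step 2 (adiabatic): W = (P₁V₁ − P₂V₂)/(γ−1) = (1243 − 989.2)/0.4 = 634.5 J.
W_total = -1606 + 634.5 = -971.5 J.

W_total ≈ -972 J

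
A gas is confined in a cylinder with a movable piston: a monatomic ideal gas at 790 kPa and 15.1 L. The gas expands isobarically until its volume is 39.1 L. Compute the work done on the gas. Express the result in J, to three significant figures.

W ≈ -19000 J

Isobaric: W = P ΔV.
W = (790 kPa)(39.1 − 15.1 L) = (790)(24) = 18960 J.
Work on gas = −W_by = -18960 J.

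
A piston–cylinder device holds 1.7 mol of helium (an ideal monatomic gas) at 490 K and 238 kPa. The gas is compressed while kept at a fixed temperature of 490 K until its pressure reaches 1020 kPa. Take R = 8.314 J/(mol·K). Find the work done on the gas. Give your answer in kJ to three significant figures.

W ≈ 10.1 kJ

Isothermal process: W = nRT ln(V₂/V₁) = nRT ln(P₁/P₂).
W = (1.7)(8.314)(490) × ln(238/1020)
  = 6926 × ln(0.2333) = 6926 × -1.455
W_by_gas = -10079 J; work on gas = −W_by = 10079 J.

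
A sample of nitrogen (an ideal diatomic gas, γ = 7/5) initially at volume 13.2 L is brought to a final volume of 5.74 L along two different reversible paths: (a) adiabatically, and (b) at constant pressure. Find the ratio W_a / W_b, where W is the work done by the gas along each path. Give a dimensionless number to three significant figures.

W_a / W_b ≈ 1.75

Path (a) adiabatic: W = P₁V₁(1 − (V₁/V₂)^(γ−1))/(γ−1) → W_a/(P₁V₁) = -0.9882.
Path (b) isobaric: W = P₁(V₂ − V₁) → W_b/(P₁V₁) = -0.5652.
W_a / W_b = -0.9882 / -0.5652 = 1.749.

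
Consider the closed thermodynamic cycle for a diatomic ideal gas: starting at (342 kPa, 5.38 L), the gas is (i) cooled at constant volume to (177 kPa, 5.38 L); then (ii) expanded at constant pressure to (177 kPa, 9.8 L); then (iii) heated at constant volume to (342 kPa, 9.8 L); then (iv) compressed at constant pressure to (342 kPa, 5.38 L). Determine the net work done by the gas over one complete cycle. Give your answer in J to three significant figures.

Constant-volume legs do no work.
W(ii) = (177)(9.8 − 5.38) = 782.3 J; W(iv) = (342)(5.38 − 9.8) = -1512 J.
W_net = 782.3 − 1512 = -729.3 J (the counter-clockwise enclosed area).

W_net ≈ -729 J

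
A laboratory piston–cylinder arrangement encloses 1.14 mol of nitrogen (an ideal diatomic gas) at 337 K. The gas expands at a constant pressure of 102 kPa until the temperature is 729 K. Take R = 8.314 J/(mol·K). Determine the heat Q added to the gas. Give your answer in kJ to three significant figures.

Isobaric: W = nRΔT = (1.14)(8.314)(392) = 3715 J.
ΔU = nCᵥΔT with Cᵥ = 5R/2: ΔU = (1.14)(20.79)(392) = 9288 J.
Q = ΔU + W = 9288 + 3715 = 13004 J.

Q ≈ 13.0 kJ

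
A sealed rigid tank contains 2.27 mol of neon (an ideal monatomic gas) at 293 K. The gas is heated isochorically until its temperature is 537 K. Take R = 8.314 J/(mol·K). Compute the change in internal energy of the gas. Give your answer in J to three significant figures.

ΔU ≈ 6910 J

Constant volume ⇒ W = 0, so Q = ΔU = nCᵥΔT with Cᵥ = 3R/2 = 12.47 J/(mol·K).
ΔU = (2.27)(12.47)(537 − 293) = 6907 J.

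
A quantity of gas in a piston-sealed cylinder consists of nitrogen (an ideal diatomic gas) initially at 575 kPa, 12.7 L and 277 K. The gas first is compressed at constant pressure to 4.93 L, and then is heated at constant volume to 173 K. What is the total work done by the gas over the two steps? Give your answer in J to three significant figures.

W_total ≈ -4470 J

Step 1 (isobaric): W = PΔV = (575 kPa)(4.93 − 12.7 L) = -4468 J.
Step 2 (isochoric): W = 0 (constant volume).
W_total = -4468 + 0 = -4468 J.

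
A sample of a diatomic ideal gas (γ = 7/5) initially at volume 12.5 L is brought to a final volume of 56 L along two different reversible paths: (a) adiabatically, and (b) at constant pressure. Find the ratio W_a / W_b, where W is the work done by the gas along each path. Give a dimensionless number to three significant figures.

Path (a) adiabatic: W = P₁V₁(1 − (V₁/V₂)^(γ−1))/(γ−1) → W_a/(P₁V₁) = 1.128.
Path (b) isobaric: W = P₁(V₂ − V₁) → W_b/(P₁V₁) = 3.48.
W_a / W_b = 1.128 / 3.48 = 0.3241.

W_a / W_b ≈ 0.324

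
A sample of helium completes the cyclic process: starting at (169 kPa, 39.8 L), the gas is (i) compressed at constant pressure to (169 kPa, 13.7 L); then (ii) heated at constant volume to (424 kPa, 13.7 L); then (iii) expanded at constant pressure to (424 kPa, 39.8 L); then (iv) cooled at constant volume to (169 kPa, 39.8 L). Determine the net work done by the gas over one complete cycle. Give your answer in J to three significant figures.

Constant-volume legs do no work.
W(i) = (169)(13.7 − 39.8) = -4411 J; W(iii) = (424)(39.8 − 13.7) = 11066 J.
W_net = -4411 + 11066 = 6656 J (the clockwise enclosed area).

W_net ≈ 6660 J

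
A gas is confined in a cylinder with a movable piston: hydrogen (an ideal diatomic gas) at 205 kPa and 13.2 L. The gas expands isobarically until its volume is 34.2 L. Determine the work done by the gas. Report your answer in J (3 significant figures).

Isobaric: W = P ΔV.
W = (205 kPa)(34.2 − 13.2 L) = (205)(21) = 4305 J.

W ≈ 4310 J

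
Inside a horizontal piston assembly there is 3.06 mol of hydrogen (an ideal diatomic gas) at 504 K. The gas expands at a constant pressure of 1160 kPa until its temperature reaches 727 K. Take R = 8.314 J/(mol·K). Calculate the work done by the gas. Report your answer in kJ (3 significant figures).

W ≈ 5.67 kJ

Isobaric: W = P ΔV = nR ΔT.
W = (3.06)(8.314)(727 − 504) = 5673 J.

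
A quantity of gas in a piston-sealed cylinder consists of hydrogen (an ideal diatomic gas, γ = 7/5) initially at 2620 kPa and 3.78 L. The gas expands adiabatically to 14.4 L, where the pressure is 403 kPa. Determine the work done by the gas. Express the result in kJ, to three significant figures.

Adiabatic: W = (P₁V₁ − P₂V₂)/(γ − 1) with γ = 7/5.
P₁V₁ = 9904 J, P₂V₂ = 5803 J.
W = (9904 − 5803) / 0.4 = 10251 J.

W ≈ 10.3 kJ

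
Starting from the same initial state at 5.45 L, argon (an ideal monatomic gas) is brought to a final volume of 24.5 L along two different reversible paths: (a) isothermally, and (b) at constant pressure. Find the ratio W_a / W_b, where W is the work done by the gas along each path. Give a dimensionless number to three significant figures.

Path (a) isothermal: W = P₁V₁ ln(V₂/V₁) → W_a/(P₁V₁) = 1.503.
Path (b) isobaric: W = P₁(V₂ − V₁) → W_b/(P₁V₁) = 3.495.
W_a / W_b = 1.503 / 3.495 = 0.43.

W_a / W_b ≈ 0.430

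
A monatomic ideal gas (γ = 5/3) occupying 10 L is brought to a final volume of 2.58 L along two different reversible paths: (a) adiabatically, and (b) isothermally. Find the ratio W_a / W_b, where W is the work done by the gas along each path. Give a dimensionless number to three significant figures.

W_a / W_b ≈ 1.62

Path (a) adiabatic: W = P₁V₁(1 − (V₁/V₂)^(γ−1))/(γ−1) → W_a/(P₁V₁) = -2.201.
Path (b) isothermal: W = P₁V₁ ln(V₂/V₁) → W_b/(P₁V₁) = -1.355.
W_a / W_b = -2.201 / -1.355 = 1.625.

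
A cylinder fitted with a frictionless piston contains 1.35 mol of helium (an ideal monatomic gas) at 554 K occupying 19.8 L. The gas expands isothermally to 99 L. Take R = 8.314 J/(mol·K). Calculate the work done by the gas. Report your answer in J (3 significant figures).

Isothermal: W = nRT ln(V₂/V₁).
W = (1.35)(8.314)(554) × ln(99/19.8)
  = 6218 × 1.609
W_by_gas = 10008 J.

W ≈ 10000 J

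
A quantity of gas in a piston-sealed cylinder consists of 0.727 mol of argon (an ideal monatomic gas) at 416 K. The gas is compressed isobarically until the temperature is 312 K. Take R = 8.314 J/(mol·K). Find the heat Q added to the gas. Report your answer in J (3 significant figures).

Isobaric: W = nRΔT = (0.727)(8.314)(-104) = -628.6 J.
ΔU = nCᵥΔT with Cᵥ = 3R/2: ΔU = (0.727)(12.47)(-104) = -942.9 J.
Q = ΔU + W = -942.9 − 628.6 = -1572 J.

Q ≈ -1570 J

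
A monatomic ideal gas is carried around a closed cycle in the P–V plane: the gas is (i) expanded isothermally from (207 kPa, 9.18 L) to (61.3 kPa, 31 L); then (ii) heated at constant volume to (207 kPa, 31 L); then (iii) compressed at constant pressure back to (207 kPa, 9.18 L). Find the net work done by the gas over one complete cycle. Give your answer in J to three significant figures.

W_net ≈ -2200 J

Leg (i): W = PᵢVᵢ ln(V_f/Vᵢ) = (1900) ln(31/9.18) = 2313 J.
Leg (ii): W = 0.
Leg (iii): W = PΔV = (207)(9.18 − 31) = -4517 J.
W_net = 2313 − 4517 = -2204 J.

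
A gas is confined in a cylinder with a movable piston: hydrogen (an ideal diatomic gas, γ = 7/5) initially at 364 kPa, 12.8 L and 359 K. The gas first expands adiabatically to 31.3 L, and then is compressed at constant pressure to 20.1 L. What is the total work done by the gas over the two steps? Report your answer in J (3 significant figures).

Step 1 (adiabatic): W = (P₁V₁ − P₂V₂)/(γ−1) = (4659 − 3258)/0.4 = 3503 J.
After step 1: P = 104.1 kPa, V = 31.3 L, T = 251.1 K.
Step 2 (isobaric): W = PΔV = (104.1 kPa)(20.1 − 31.3 L) = -1166 J.
W_total = 3503 − 1166 = 2337 J.

W_total ≈ 2340 J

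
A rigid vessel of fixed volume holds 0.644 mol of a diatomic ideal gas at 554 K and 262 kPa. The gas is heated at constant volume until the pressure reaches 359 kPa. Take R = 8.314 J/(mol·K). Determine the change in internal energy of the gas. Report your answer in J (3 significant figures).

Constant volume ⇒ W = 0, so Q = ΔU = nCᵥΔT with Cᵥ = 5R/2 = 20.79 J/(mol·K).
At constant V, T₂/T₁ = P₂/P₁ ⇒ ΔT = T₁(P₂/P₁ − 1) = 554·(359/262 − 1) = 205.1 K.
ΔU = (0.644)(20.79)(205.1) = 2745 J.

ΔU ≈ 2750 J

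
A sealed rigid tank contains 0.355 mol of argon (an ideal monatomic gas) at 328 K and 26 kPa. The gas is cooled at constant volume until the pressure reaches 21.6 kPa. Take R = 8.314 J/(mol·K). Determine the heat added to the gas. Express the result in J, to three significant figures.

Q ≈ -246 J

Constant volume ⇒ W = 0, so Q = ΔU = nCᵥΔT with Cᵥ = 3R/2 = 12.47 J/(mol·K).
At constant V, T₂/T₁ = P₂/P₁ ⇒ ΔT = T₁(P₂/P₁ − 1) = 328·(21.6/26 − 1) = -55.51 K.
ΔU = (0.355)(12.47)(-55.51) = -245.7 J.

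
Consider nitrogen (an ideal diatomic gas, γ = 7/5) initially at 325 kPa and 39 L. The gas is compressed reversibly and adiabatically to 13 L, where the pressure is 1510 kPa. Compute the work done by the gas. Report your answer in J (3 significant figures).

Adiabatic: W = (P₁V₁ − P₂V₂)/(γ − 1) with γ = 7/5.
P₁V₁ = 12675 J, P₂V₂ = 19630 J.
W = (12675 − 19630) / 0.4 = -17388 J.

W ≈ -17400 J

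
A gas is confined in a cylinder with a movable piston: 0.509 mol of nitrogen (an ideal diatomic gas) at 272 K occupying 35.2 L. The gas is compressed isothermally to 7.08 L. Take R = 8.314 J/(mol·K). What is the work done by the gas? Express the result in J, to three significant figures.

W ≈ -1850 J

Isothermal: W = nRT ln(V₂/V₁).
W = (0.509)(8.314)(272) × ln(7.08/35.2)
  = 1151 × -1.604
W_by_gas = -1846 J.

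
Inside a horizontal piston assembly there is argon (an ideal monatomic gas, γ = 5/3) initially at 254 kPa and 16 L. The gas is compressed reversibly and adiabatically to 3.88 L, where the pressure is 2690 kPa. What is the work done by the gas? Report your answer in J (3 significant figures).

Adiabatic: W = (P₁V₁ − P₂V₂)/(γ − 1) with γ = 5/3.
P₁V₁ = 4064 J, P₂V₂ = 10437 J.
W = (4064 − 10437) / 0.6667 = -9560 J.

W ≈ -9560 J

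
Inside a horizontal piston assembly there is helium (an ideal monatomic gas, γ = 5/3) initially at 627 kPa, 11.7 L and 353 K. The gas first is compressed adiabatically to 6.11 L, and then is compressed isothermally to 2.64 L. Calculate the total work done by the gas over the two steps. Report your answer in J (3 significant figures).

W_total ≈ -15500 J

Step 1 (adiabatic): W = (P₁V₁ − P₂V₂)/(γ−1) = (7336 − 11312)/0.667 = -5965 J.
After step 1: P = 1851 kPa, V = 6.11 L, T = 544.3 K.
Step 2 (isothermal): W = P₁V₁ ln(V₂/V₁) = (11312) ln(2.64/6.11) = -9493 J.
W_total = -5965 − 9493 = -15457 J.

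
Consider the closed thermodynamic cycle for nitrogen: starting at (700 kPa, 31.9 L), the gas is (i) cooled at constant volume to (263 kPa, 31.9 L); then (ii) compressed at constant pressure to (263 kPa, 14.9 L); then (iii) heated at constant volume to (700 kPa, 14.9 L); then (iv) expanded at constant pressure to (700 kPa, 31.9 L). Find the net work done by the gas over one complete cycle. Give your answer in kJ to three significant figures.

W_net ≈ 7.43 kJ

Constant-volume legs do no work.
W(ii) = (263)(14.9 − 31.9) = -4471 J; W(iv) = (700)(31.9 − 14.9) = 11900 J.
W_net = -4471 + 11900 = 7429 J (the clockwise enclosed area).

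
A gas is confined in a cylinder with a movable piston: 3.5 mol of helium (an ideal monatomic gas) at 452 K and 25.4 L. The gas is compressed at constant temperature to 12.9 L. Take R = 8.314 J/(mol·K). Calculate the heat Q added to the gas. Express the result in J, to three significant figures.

Isothermal ⇒ ΔU = 0, so Q = W = nRT ln(V₂/V₁).
Q = (3.5)(8.314)(452) ln(12.9/25.4) = 13153 × -0.6775 = -8911 J.

Q ≈ -8910 J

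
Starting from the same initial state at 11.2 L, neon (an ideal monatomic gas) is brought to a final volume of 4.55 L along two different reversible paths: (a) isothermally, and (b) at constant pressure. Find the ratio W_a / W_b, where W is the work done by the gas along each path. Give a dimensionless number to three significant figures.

Path (a) isothermal: W = P₁V₁ ln(V₂/V₁) → W_a/(P₁V₁) = -0.9008.
Path (b) isobaric: W = P₁(V₂ − V₁) → W_b/(P₁V₁) = -0.5938.
W_a / W_b = -0.9008 / -0.5938 = 1.517.

W_a / W_b ≈ 1.52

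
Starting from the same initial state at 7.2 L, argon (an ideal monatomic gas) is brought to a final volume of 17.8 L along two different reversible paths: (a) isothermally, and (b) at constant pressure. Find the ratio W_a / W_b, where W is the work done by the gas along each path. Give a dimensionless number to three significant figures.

W_a / W_b ≈ 0.615

Path (a) isothermal: W = P₁V₁ ln(V₂/V₁) → W_a/(P₁V₁) = 0.9051.
Path (b) isobaric: W = P₁(V₂ − V₁) → W_b/(P₁V₁) = 1.472.
W_a / W_b = 0.9051 / 1.472 = 0.6148.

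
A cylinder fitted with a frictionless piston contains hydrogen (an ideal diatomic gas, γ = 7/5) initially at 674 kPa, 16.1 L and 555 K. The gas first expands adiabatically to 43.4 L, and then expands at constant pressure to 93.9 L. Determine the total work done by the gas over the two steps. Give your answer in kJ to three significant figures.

Step 1 (adiabatic): W = (P₁V₁ − P₂V₂)/(γ−1) = (10851 − 7298)/0.4 = 8883 J.
After step 1: P = 168.2 kPa, V = 43.4 L, T = 373.3 K.
Step 2 (isobaric): W = PΔV = (168.2 kPa)(93.9 − 43.4 L) = 8492 J.
W_total = 8883 + 8492 = 17375 J.

W_total ≈ 17.4 kJ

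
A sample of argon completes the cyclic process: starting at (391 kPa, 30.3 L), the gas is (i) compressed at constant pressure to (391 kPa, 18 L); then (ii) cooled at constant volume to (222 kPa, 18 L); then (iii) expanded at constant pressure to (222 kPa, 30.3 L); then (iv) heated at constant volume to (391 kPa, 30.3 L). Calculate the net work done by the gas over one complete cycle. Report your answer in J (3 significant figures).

W_net ≈ -2080 J

Constant-volume legs do no work.
W(i) = (391)(18 − 30.3) = -4809 J; W(iii) = (222)(30.3 − 18) = 2731 J.
W_net = -4809 + 2731 = -2079 J (the counter-clockwise enclosed area).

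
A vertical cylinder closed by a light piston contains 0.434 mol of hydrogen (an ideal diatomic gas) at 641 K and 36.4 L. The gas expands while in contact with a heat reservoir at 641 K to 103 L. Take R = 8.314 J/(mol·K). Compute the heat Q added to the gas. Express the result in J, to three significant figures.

Q ≈ 2410 J

Isothermal ⇒ ΔU = 0, so Q = W = nRT ln(V₂/V₁).
Q = (0.434)(8.314)(641) ln(103/36.4) = 2313 × 1.04 = 2406 J.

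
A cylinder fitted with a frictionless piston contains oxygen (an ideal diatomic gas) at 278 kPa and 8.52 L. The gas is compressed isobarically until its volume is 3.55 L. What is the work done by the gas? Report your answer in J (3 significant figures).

W ≈ -1380 J

Isobaric: W = P ΔV.
W = (278 kPa)(3.55 − 8.52 L) = (278)(-4.97) = -1382 J.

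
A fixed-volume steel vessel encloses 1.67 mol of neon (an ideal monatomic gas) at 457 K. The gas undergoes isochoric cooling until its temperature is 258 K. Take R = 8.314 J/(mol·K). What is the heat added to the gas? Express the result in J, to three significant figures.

Constant volume ⇒ W = 0, so Q = ΔU = nCᵥΔT with Cᵥ = 3R/2 = 12.47 J/(mol·K).
ΔU = (1.67)(12.47)(258 − 457) = -4144 J.

Q ≈ -4140 J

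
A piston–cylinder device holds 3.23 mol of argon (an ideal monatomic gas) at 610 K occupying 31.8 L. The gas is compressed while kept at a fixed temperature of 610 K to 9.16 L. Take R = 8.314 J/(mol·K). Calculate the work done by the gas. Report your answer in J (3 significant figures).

W ≈ -20400 J

Isothermal: W = nRT ln(V₂/V₁).
W = (3.23)(8.314)(610) × ln(9.16/31.8)
  = 16381 × -1.245
W_by_gas = -20388 J.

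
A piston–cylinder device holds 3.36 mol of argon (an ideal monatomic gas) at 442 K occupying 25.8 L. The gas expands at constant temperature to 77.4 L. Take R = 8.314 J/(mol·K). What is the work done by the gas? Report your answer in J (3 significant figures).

Isothermal: W = nRT ln(V₂/V₁).
W = (3.36)(8.314)(442) × ln(77.4/25.8)
  = 12347 × 1.099
W_by_gas = 13565 J.

W ≈ 13600 J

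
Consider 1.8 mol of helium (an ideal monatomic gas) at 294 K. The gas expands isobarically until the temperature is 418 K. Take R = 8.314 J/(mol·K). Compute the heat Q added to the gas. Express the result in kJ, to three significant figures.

Q ≈ 4.64 kJ

Isobaric: W = nRΔT = (1.8)(8.314)(124) = 1856 J.
ΔU = nCᵥΔT with Cᵥ = 3R/2: ΔU = (1.8)(12.47)(124) = 2784 J.
Q = ΔU + W = 2784 + 1856 = 4639 J.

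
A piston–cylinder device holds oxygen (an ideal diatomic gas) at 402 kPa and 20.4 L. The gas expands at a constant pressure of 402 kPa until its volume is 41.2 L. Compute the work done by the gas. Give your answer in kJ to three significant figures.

Isobaric: W = P ΔV.
W = (402 kPa)(41.2 − 20.4 L) = (402)(20.8) = 8362 J.

W ≈ 8.36 kJ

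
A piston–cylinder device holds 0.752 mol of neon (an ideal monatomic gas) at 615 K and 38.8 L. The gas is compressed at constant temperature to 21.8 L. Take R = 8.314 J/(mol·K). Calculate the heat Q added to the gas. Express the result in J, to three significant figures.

Isothermal ⇒ ΔU = 0, so Q = W = nRT ln(V₂/V₁).
Q = (0.752)(8.314)(615) ln(21.8/38.8) = 3845 × -0.5765 = -2217 J.

Q ≈ -2220 J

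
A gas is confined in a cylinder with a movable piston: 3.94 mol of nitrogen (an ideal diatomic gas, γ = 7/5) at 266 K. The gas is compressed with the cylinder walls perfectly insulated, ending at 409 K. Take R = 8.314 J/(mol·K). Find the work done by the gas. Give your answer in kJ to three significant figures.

Adiabatic ⇒ Q = 0, so W_by = −ΔU = nCᵥ(T₁ − T₂).
Cᵥ = 5R/2 = 20.79 J/(mol·K).
W = (3.94)(20.79)(266 − 409) = -11711 J.

W ≈ -11.7 kJ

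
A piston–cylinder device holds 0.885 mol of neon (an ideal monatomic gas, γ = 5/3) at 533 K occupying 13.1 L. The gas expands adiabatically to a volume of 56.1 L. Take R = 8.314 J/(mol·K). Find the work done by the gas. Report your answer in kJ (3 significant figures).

Adiabatic: TV^(γ−1) = const with γ = 5/3.
T₂ = T₁ (V₁/V₂)^(γ−1) = 533 × (13.1/56.1)^0.667 = 533 × 0.3792 = 202.1 K.
W_by = nCᵥ(T₁ − T₂) = (0.885)(12.47)(533 − 202.1) = 3652 J.

W ≈ 3.65 kJ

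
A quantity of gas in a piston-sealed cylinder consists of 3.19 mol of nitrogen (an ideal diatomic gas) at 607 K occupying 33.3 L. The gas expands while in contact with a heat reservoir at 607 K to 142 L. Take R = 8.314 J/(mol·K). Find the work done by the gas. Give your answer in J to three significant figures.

W ≈ 23300 J

Isothermal: W = nRT ln(V₂/V₁).
W = (3.19)(8.314)(607) × ln(142/33.3)
  = 16099 × 1.45
W_by_gas = 23347 J.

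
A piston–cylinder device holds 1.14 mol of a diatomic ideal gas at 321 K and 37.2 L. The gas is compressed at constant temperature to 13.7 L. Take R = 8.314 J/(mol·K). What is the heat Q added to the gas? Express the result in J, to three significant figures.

Isothermal ⇒ ΔU = 0, so Q = W = nRT ln(V₂/V₁).
Q = (1.14)(8.314)(321) ln(13.7/37.2) = 3042 × -0.9989 = -3039 J.

Q ≈ -3040 J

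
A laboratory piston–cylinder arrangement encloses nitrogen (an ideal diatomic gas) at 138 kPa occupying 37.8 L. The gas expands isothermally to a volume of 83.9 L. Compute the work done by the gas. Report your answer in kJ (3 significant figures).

W ≈ 4.16 kJ

Isothermal: W = nRT ln(V₂/V₁) = P₁V₁ ln(V₂/V₁).
P₁V₁ = (138 kPa)(37.8 L) = 5216 J.
W = 5216 × ln(83.9/37.8) = 5216 × 0.7973
W_by_gas = 4159 J.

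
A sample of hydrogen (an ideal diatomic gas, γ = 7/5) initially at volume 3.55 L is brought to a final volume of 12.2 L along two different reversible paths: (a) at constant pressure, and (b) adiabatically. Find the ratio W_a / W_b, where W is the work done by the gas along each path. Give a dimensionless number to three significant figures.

Path (a) isobaric: W = P₁(V₂ − V₁) → W_a/(P₁V₁) = 2.437.
Path (b) adiabatic: W = P₁V₁(1 − (V₁/V₂)^(γ−1))/(γ−1) → W_b/(P₁V₁) = 0.9742.
W_a / W_b = 2.437 / 0.9742 = 2.501.

W_a / W_b ≈ 2.50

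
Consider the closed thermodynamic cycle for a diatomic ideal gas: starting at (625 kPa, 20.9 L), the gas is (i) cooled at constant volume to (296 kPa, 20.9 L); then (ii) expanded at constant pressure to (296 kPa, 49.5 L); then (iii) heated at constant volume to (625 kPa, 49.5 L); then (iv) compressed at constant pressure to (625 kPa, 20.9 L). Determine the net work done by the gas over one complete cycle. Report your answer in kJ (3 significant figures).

W_net ≈ -9.41 kJ

Constant-volume legs do no work.
W(ii) = (296)(49.5 − 20.9) = 8466 J; W(iv) = (625)(20.9 − 49.5) = -17875 J.
W_net = 8466 − 17875 = -9409 J (the counter-clockwise enclosed area).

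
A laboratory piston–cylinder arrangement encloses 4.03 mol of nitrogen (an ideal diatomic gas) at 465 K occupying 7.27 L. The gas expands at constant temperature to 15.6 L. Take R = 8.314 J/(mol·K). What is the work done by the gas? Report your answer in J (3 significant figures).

Isothermal: W = nRT ln(V₂/V₁).
W = (4.03)(8.314)(465) × ln(15.6/7.27)
  = 15580 × 0.7635
W_by_gas = 11896 J.

W ≈ 11900 J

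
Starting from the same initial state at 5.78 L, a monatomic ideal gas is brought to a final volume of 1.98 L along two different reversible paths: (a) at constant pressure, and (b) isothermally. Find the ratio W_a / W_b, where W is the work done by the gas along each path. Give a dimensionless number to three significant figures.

W_a / W_b ≈ 0.614

Path (a) isobaric: W = P₁(V₂ − V₁) → W_a/(P₁V₁) = -0.6574.
Path (b) isothermal: W = P₁V₁ ln(V₂/V₁) → W_b/(P₁V₁) = -1.071.
W_a / W_b = -0.6574 / -1.071 = 0.6137.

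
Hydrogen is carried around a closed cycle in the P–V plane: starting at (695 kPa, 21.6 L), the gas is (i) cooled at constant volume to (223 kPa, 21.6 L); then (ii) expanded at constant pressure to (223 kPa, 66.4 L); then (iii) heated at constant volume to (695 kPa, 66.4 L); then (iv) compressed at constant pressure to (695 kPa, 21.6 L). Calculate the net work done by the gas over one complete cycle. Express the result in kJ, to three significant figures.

W_net ≈ -21.1 kJ

Constant-volume legs do no work.
W(ii) = (223)(66.4 − 21.6) = 9990 J; W(iv) = (695)(21.6 − 66.4) = -31136 J.
W_net = 9990 − 31136 = -21146 J (the counter-clockwise enclosed area).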